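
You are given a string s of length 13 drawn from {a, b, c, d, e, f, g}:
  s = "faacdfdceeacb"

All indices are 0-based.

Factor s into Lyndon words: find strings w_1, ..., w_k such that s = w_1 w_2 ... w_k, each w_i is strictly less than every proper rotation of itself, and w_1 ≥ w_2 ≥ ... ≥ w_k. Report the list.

["f", "aacdfdceeacb"]

emit factor 1: 'f' (i=0, period=1)
emit factor 2: 'aacdfdceeacb' (i=1, period=12)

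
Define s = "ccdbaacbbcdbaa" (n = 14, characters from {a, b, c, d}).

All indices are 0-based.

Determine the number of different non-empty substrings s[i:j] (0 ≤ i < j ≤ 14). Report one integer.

sorted suffixes:
  #0 SA[0]=13  'a'
  #1 SA[1]=12  'aa'
  #2 SA[2]=4  'aacbbcdbaa'
  #3 SA[3]=5  'acbbcdbaa'
  #4 SA[4]=11  'baa'
  #5 SA[5]=3  'baacbbcdbaa'
  #6 SA[6]=7  'bbcdbaa'
  #7 SA[7]=8  'bcdbaa'
  #8 SA[8]=6  'cbbcdbaa'
  #9 SA[9]=0  'ccdbaacbbcdbaa'
  #10 SA[10]=9  'cdbaa'
  #11 SA[11]=1  'cdbaacbbcdbaa'
  #12 SA[12]=10  'dbaa'
  #13 SA[13]=2  'dbaacbbcdbaa'

SA = [13, 12, 4, 5, 11, 3, 7, 8, 6, 0, 9, 1, 10, 2]
rank  pair      lcp
   1  s[13:],s[12:]  1  'a'
   2  s[12:],s[4:]  2  'aa'
   3  s[4:],s[5:]  1  'a'
   4  s[5:],s[11:]  0  ''
   5  s[11:],s[3:]  3  'baa'
   6  s[3:],s[7:]  1  'b'
   7  s[7:],s[8:]  1  'b'
   8  s[8:],s[6:]  0  ''
   9  s[6:],s[0:]  1  'c'
  10  s[0:],s[9:]  1  'c'
  11  s[9:],s[1:]  5  'cdbaa'
  12  s[1:],s[10:]  0  ''
  13  s[10:],s[2:]  4  'dbaa'

n(n+1)/2 = 14·15/2 = 105
Σ LCP = 0 + 1 + 2 + 1 + 0 + 3 + 1 + 1 + 0 + 1 + 1 + 5 + 0 + 4 = 20
distinct = 105 − 20 = 85

85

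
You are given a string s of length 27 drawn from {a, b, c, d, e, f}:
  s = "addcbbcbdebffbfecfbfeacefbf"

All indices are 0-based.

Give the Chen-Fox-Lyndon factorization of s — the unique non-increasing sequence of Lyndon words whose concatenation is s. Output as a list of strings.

["addcbbcbdebffbfecfbfe", "acefbf"]

emit factor 1: 'addcbbcbdebffbfecfbfe' (i=0, period=21)
emit factor 2: 'acefbf' (i=21, period=6)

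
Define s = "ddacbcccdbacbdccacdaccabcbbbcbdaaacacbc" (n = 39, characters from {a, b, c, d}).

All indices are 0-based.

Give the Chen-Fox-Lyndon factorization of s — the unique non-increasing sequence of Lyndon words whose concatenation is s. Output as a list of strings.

["d", "d", "acbcccdbacbdccacdacc", "abcbbbcbd", "aaacacbc"]

emit factor 1: 'd' (i=0, period=1)
emit factor 2: 'd' (i=1, period=1)
emit factor 3: 'acbcccdbacbdccacdacc' (i=2, period=20)
emit factor 4: 'abcbbbcbd' (i=22, period=9)
emit factor 5: 'aaacacbc' (i=31, period=8)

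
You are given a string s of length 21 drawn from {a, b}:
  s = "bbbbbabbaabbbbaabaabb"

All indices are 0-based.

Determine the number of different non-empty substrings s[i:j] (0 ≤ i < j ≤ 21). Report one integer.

sorted suffixes:
  #0 SA[0]=14  'aabaabb'
  #1 SA[1]=17  'aabb'
  #2 SA[2]=8  'aabbbbaabaabb'
  #3 SA[3]=15  'abaabb'
  #4 SA[4]=18  'abb'
  #5 SA[5]=5  'abbaabbbbaabaabb'
  #6 SA[6]=9  'abbbbaabaabb'
  #7 SA[7]=20  'b'
  #8 SA[8]=13  'baabaabb'
  #9 SA[9]=16  'baabb'
  #10 SA[10]=7  'baabbbbaabaabb'
  #11 SA[11]=4  'babbaabbbbaabaabb'
  #12 SA[12]=19  'bb'
  #13 SA[13]=12  'bbaabaabb'
  #14 SA[14]=6  'bbaabbbbaabaabb'
  #15 SA[15]=3  'bbabbaabbbbaabaabb'
  #16 SA[16]=11  'bbbaabaabb'
  #17 SA[17]=2  'bbbabbaabbbbaabaabb'
  #18 SA[18]=10  'bbbbaabaabb'
  #19 SA[19]=1  'bbbbabbaabbbbaabaabb'
  #20 SA[20]=0  'bbbbbabbaabbbbaabaabb'

SA = [14, 17, 8, 15, 18, 5, 9, 20, 13, 16, 7, 4, 19, 12, 6, 3, 11, 2, 10, 1, 0]
i: (SA[i-1],SA[i]) lcp shared
  1: (14,17) 3 'aab'
  2: (17,8) 4 'aabb'
  3: (8,15) 1 'a'
  4: (15,18) 2 'ab'
  5: (18,5) 3 'abb'
  6: (5,9) 3 'abb'
  7: (9,20) 0 ''
  8: (20,13) 1 'b'
  9: (13,16) 4 'baab'
  10: (16,7) 5 'baabb'
  11: (7,4) 2 'ba'
  12: (4,19) 1 'b'
  13: (19,12) 2 'bb'
  14: (12,6) 5 'bbaab'
  15: (6,3) 3 'bba'
  16: (3,11) 2 'bb'
  17: (11,2) 4 'bbba'
  18: (2,10) 3 'bbb'
  19: (10,1) 5 'bbbba'
  20: (1,0) 4 'bbbb'

n(n+1)/2 = 21·22/2 = 231
Σ LCP = 0 + 3 + 4 + 1 + 2 + 3 + 3 + 0 + 1 + 4 + 5 + 2 + 1 + 2 + 5 + 3 + 2 + 4 + 3 + 5 + 4 = 57
distinct = 231 − 57 = 174

174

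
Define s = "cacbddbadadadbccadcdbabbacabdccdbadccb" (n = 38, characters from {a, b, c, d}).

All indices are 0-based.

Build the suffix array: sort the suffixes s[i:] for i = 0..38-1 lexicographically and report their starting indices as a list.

[21, 26, 24, 1, 7, 9, 11, 33, 16, 37, 20, 23, 6, 32, 22, 13, 27, 3, 25, 0, 15, 36, 2, 14, 35, 29, 18, 30, 8, 10, 19, 5, 31, 12, 34, 28, 17, 4]

rank→(start, suffix):
  0 → (21, 'abbacabdccdbadccb')
  1 → (26, 'abdccdbadccb')
  2 → (24, 'acabdccdbadccb')
  3 → (1, 'acbddbadadadbccadcdbabbacabdccdbadccb')
  4 → (7, 'adadadbccadcdbabbacabdccdbadccb')
  5 → (9, 'adadbccadcdbabbacabdccdbadccb')
  6 → (11, 'adbccadcdbabbacabdccdbadccb')
  7 → (33, 'adccb')
  8 → (16, 'adcdbabbacabdccdbadccb')
  9 → (37, 'b')
  10 → (20, 'babbacabdccdbadccb')
  11 → (23, 'bacabdccdbadccb')
  12 → (6, 'badadadbccadcdbabbacabdccdbadccb')
  13 → (32, 'badccb')
  14 → (22, 'bbacabdccdbadccb')
  15 → (13, 'bccadcdbabbacabdccdbadccb')
  16 → (27, 'bdccdbadccb')
  17 → (3, 'bddbadadadbccadcdbabbacabdccdbadccb')
  18 → (25, 'cabdccdbadccb')
  19 → (0, 'cacbddbadadadbccadcdbabbacabdccdbadccb')
  20 → (15, 'cadcdbabbacabdccdbadccb')
  21 → (36, 'cb')
  22 → (2, 'cbddbadadadbccadcdbabbacabdccdbadccb')
  23 → (14, 'ccadcdbabbacabdccdbadccb')
  24 → (35, 'ccb')
  25 → (29, 'ccdbadccb')
  26 → (18, 'cdbabbacabdccdbadccb')
  27 → (30, 'cdbadccb')
  28 → (8, 'dadadbccadcdbabbacabdccdbadccb')
  29 → (10, 'dadbccadcdbabbacabdccdbadccb')
  30 → (19, 'dbabbacabdccdbadccb')
  31 → (5, 'dbadadadbccadcdbabbacabdccdbadccb')
  32 → (31, 'dbadccb')
  33 → (12, 'dbccadcdbabbacabdccdbadccb')
  34 → (34, 'dccb')
  35 → (28, 'dccdbadccb')
  36 → (17, 'dcdbabbacabdccdbadccb')
  37 → (4, 'ddbadadadbccadcdbabbacabdccdbadccb')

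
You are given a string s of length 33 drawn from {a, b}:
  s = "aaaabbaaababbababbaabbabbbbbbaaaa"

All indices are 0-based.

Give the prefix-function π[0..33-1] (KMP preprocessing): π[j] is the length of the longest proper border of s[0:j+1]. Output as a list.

[0, 1, 2, 3, 0, 0, 1, 2, 3, 0, 1, 0, 0, 1, 0, 1, 0, 0, 1, 2, 0, 0, 1, 0, 0, 0, 0, 0, 0, 1, 2, 3, 4]

π[0] = 0
j=1 s[j]='a': π[1]=1 (border 'a')
j=2 s[j]='a': π[2]=2 (border 'aa')
j=3 s[j]='a': π[3]=3 (border 'aaa')
j=4 s[j]='b': k: 3→2→1→0; π[4]=0 (border '')
j=5 s[j]='b': π[5]=0 (border '')
j=6 s[j]='a': π[6]=1 (border 'a')
j=7 s[j]='a': π[7]=2 (border 'aa')
j=8 s[j]='a': π[8]=3 (border 'aaa')
j=9 s[j]='b': k: 3→2→1→0; π[9]=0 (border '')
j=10 s[j]='a': π[10]=1 (border 'a')
j=11 s[j]='b': k: 1→0; π[11]=0 (border '')
j=12 s[j]='b': π[12]=0 (border '')
j=13 s[j]='a': π[13]=1 (border 'a')
j=14 s[j]='b': k: 1→0; π[14]=0 (border '')
j=15 s[j]='a': π[15]=1 (border 'a')
j=16 s[j]='b': k: 1→0; π[16]=0 (border '')
j=17 s[j]='b': π[17]=0 (border '')
j=18 s[j]='a': π[18]=1 (border 'a')
j=19 s[j]='a': π[19]=2 (border 'aa')
j=20 s[j]='b': k: 2→1→0; π[20]=0 (border '')
j=21 s[j]='b': π[21]=0 (border '')
j=22 s[j]='a': π[22]=1 (border 'a')
j=23 s[j]='b': k: 1→0; π[23]=0 (border '')
j=24 s[j]='b': π[24]=0 (border '')
j=25 s[j]='b': π[25]=0 (border '')
j=26 s[j]='b': π[26]=0 (border '')
j=27 s[j]='b': π[27]=0 (border '')
j=28 s[j]='b': π[28]=0 (border '')
j=29 s[j]='a': π[29]=1 (border 'a')
j=30 s[j]='a': π[30]=2 (border 'aa')
j=31 s[j]='a': π[31]=3 (border 'aaa')
j=32 s[j]='a': π[32]=4 (border 'aaaa')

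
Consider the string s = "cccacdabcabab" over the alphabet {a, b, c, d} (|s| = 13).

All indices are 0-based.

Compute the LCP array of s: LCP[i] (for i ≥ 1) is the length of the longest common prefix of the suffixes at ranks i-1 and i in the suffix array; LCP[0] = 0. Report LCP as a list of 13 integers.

[0, 2, 2, 1, 0, 1, 1, 0, 2, 1, 2, 1, 0]

rank | idx | suffix
   0 |  11 | ab
   1 |   9 | abab
   2 |   6 | abcabab
   3 |   3 | acdabcabab
   4 |  12 | b
   5 |  10 | bab
   6 |   7 | bcabab
   7 |   8 | cabab
   8 |   2 | cacdabcabab
   9 |   1 | ccacdabcabab
  10 |   0 | cccacdabcabab
  11 |   4 | cdabcabab
  12 |   5 | dabcabab

SA = [11, 9, 6, 3, 12, 10, 7, 8, 2, 1, 0, 4, 5]
rank  pair      lcp
   1  s[11:],s[9:]  2  'ab'
   2  s[9:],s[6:]  2  'ab'
   3  s[6:],s[3:]  1  'a'
   4  s[3:],s[12:]  0  ''
   5  s[12:],s[10:]  1  'b'
   6  s[10:],s[7:]  1  'b'
   7  s[7:],s[8:]  0  ''
   8  s[8:],s[2:]  2  'ca'
   9  s[2:],s[1:]  1  'c'
  10  s[1:],s[0:]  2  'cc'
  11  s[0:],s[4:]  1  'c'
  12  s[4:],s[5:]  0  ''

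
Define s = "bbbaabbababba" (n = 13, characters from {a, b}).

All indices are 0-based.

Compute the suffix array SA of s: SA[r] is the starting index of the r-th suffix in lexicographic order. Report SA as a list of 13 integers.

rank→(start, suffix):
  0 → (12, 'a')
  1 → (3, 'aabbababba')
  2 → (7, 'ababba')
  3 → (9, 'abba')
  4 → (4, 'abbababba')
  5 → (11, 'ba')
  6 → (2, 'baabbababba')
  7 → (6, 'bababba')
  8 → (8, 'babba')
  9 → (10, 'bba')
  10 → (1, 'bbaabbababba')
  11 → (5, 'bbababba')
  12 → (0, 'bbbaabbababba')

[12, 3, 7, 9, 4, 11, 2, 6, 8, 10, 1, 5, 0]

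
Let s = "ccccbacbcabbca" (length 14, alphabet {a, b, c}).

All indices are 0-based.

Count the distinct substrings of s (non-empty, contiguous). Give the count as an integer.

rank | idx | suffix
   0 |  13 | a
   1 |   9 | abbca
   2 |   5 | acbcabbca
   3 |   4 | bacbcabbca
   4 |  10 | bbca
   5 |  11 | bca
   6 |   7 | bcabbca
   7 |  12 | ca
   8 |   8 | cabbca
   9 |   3 | cbacbcabbca
  10 |   6 | cbcabbca
  11 |   2 | ccbacbcabbca
  12 |   1 | cccbacbcabbca
  13 |   0 | ccccbacbcabbca

SA = [13, 9, 5, 4, 10, 11, 7, 12, 8, 3, 6, 2, 1, 0]
rank  pair      lcp
   1  s[13:],s[9:]  1  'a'
   2  s[9:],s[5:]  1  'a'
   3  s[5:],s[4:]  0  ''
   4  s[4:],s[10:]  1  'b'
   5  s[10:],s[11:]  1  'b'
   6  s[11:],s[7:]  3  'bca'
   7  s[7:],s[12:]  0  ''
   8  s[12:],s[8:]  2  'ca'
   9  s[8:],s[3:]  1  'c'
  10  s[3:],s[6:]  2  'cb'
  11  s[6:],s[2:]  1  'c'
  12  s[2:],s[1:]  2  'cc'
  13  s[1:],s[0:]  3  'ccc'

n(n+1)/2 = 14·15/2 = 105
Σ LCP = 0 + 1 + 1 + 0 + 1 + 1 + 3 + 0 + 2 + 1 + 2 + 1 + 2 + 3 = 18
distinct = 105 − 18 = 87

87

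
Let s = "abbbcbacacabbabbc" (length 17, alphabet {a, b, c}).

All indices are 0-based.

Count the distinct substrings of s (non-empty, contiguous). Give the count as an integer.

rank→(start, suffix):
  0 → (10, 'abbabbc')
  1 → (0, 'abbbcbacacabbabbc')
  2 → (13, 'abbc')
  3 → (8, 'acabbabbc')
  4 → (6, 'acacabbabbc')
  5 → (12, 'babbc')
  6 → (5, 'bacacabbabbc')
  7 → (11, 'bbabbc')
  8 → (1, 'bbbcbacacabbabbc')
  9 → (14, 'bbc')
  10 → (2, 'bbcbacacabbabbc')
  11 → (15, 'bc')
  12 → (3, 'bcbacacabbabbc')
  13 → (16, 'c')
  14 → (9, 'cabbabbc')
  15 → (7, 'cacabbabbc')
  16 → (4, 'cbacacabbabbc')

SA = [10, 0, 13, 8, 6, 12, 5, 11, 1, 14, 2, 15, 3, 16, 9, 7, 4]
rank  pair      lcp
   1  s[10:],s[0:]  3  'abb'
   2  s[0:],s[13:]  3  'abb'
   3  s[13:],s[8:]  1  'a'
   4  s[8:],s[6:]  3  'aca'
   5  s[6:],s[12:]  0  ''
   6  s[12:],s[5:]  2  'ba'
   7  s[5:],s[11:]  1  'b'
   8  s[11:],s[1:]  2  'bb'
   9  s[1:],s[14:]  2  'bb'
  10  s[14:],s[2:]  3  'bbc'
  11  s[2:],s[15:]  1  'b'
  12  s[15:],s[3:]  2  'bc'
  13  s[3:],s[16:]  0  ''
  14  s[16:],s[9:]  1  'c'
  15  s[9:],s[7:]  2  'ca'
  16  s[7:],s[4:]  1  'c'

n(n+1)/2 = 17·18/2 = 153
Σ LCP = 0 + 3 + 3 + 1 + 3 + 0 + 2 + 1 + 2 + 2 + 3 + 1 + 2 + 0 + 1 + 2 + 1 = 27
distinct = 153 − 27 = 126

126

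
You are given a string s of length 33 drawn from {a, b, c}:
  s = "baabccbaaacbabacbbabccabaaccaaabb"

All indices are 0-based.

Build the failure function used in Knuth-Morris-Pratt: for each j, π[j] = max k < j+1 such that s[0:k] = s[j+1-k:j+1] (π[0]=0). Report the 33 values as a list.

[0, 0, 0, 1, 0, 0, 1, 2, 3, 0, 0, 1, 2, 1, 2, 0, 1, 1, 2, 1, 0, 0, 0, 1, 2, 3, 0, 0, 0, 0, 0, 1, 1]

π[0] = 0
j=1 s[j]='a': π[1]=0 (border '')
j=2 s[j]='a': π[2]=0 (border '')
j=3 s[j]='b': π[3]=1 (border 'b')
j=4 s[j]='c': k: 1→0; π[4]=0 (border '')
j=5 s[j]='c': π[5]=0 (border '')
j=6 s[j]='b': π[6]=1 (border 'b')
j=7 s[j]='a': π[7]=2 (border 'ba')
j=8 s[j]='a': π[8]=3 (border 'baa')
j=9 s[j]='a': k: 3→0; π[9]=0 (border '')
j=10 s[j]='c': π[10]=0 (border '')
j=11 s[j]='b': π[11]=1 (border 'b')
j=12 s[j]='a': π[12]=2 (border 'ba')
j=13 s[j]='b': k: 2→0; π[13]=1 (border 'b')
j=14 s[j]='a': π[14]=2 (border 'ba')
j=15 s[j]='c': k: 2→0; π[15]=0 (border '')
j=16 s[j]='b': π[16]=1 (border 'b')
j=17 s[j]='b': k: 1→0; π[17]=1 (border 'b')
j=18 s[j]='a': π[18]=2 (border 'ba')
j=19 s[j]='b': k: 2→0; π[19]=1 (border 'b')
j=20 s[j]='c': k: 1→0; π[20]=0 (border '')
j=21 s[j]='c': π[21]=0 (border '')
j=22 s[j]='a': π[22]=0 (border '')
j=23 s[j]='b': π[23]=1 (border 'b')
j=24 s[j]='a': π[24]=2 (border 'ba')
j=25 s[j]='a': π[25]=3 (border 'baa')
j=26 s[j]='c': k: 3→0; π[26]=0 (border '')
j=27 s[j]='c': π[27]=0 (border '')
j=28 s[j]='a': π[28]=0 (border '')
j=29 s[j]='a': π[29]=0 (border '')
j=30 s[j]='a': π[30]=0 (border '')
j=31 s[j]='b': π[31]=1 (border 'b')
j=32 s[j]='b': k: 1→0; π[32]=1 (border 'b')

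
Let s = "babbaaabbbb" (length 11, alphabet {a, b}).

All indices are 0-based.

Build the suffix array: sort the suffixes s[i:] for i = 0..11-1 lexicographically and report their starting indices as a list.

rank | idx | suffix
   0 |   4 | aaabbbb
   1 |   5 | aabbbb
   2 |   1 | abbaaabbbb
   3 |   6 | abbbb
   4 |  10 | b
   5 |   3 | baaabbbb
   6 |   0 | babbaaabbbb
   7 |   9 | bb
   8 |   2 | bbaaabbbb
   9 |   8 | bbb
  10 |   7 | bbbb

[4, 5, 1, 6, 10, 3, 0, 9, 2, 8, 7]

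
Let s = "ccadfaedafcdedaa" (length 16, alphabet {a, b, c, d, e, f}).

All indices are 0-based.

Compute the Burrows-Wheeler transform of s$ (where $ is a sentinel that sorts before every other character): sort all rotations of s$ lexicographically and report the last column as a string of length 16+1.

aadcfdc$feecadada

rank  rotation           last
    0  $ccadfaedafcdedaa  a
    1  a$ccadfaedafcdeda  a
    2  aa$ccadfaedafcded  d
    3  adfaedafcdedaa$cc  c
    4  aedafcdedaa$ccadf  f
    5  afcdedaa$ccadfaed  d
    6  cadfaedafcdedaa$c  c
    7  ccadfaedafcdedaa$  $
    8  cdedaa$ccadfaedaf  f
    9  daa$ccadfaedafcde  e
   10  dafcdedaa$ccadfae  e
   11  dedaa$ccadfaedafc  c
   12  dfaedafcdedaa$cca  a
   13  edaa$ccadfaedafcd  d
   14  edafcdedaa$ccadfa  a
   15  faedafcdedaa$ccad  d
   16  fcdedaa$ccadfaeda  a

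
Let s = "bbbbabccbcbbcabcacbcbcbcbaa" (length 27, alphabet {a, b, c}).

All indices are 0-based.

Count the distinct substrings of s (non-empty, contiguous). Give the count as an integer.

rank→(start, suffix):
  0 → (26, 'a')
  1 → (25, 'aa')
  2 → (13, 'abcacbcbcbcbaa')
  3 → (4, 'abccbcbbcabcacbcbcbcbaa')
  4 → (16, 'acbcbcbcbaa')
  5 → (24, 'baa')
  6 → (3, 'babccbcbbcabcacbcbcbcbaa')
  7 → (2, 'bbabccbcbbcabcacbcbcbcbaa')
  8 → (1, 'bbbabccbcbbcabcacbcbcbcbaa')
  9 → (0, 'bbbbabccbcbbcabcacbcbcbcbaa')
  10 → (10, 'bbcabcacbcbcbcbaa')
  11 → (11, 'bcabcacbcbcbcbaa')
  12 → (14, 'bcacbcbcbcbaa')
  13 → (22, 'bcbaa')
  14 → (8, 'bcbbcabcacbcbcbcbaa')
  15 → (20, 'bcbcbaa')
  16 → (18, 'bcbcbcbaa')
  17 → (5, 'bccbcbbcabcacbcbcbcbaa')
  18 → (12, 'cabcacbcbcbcbaa')
  19 → (15, 'cacbcbcbcbaa')
  20 → (23, 'cbaa')
  21 → (9, 'cbbcabcacbcbcbcbaa')
  22 → (21, 'cbcbaa')
  23 → (7, 'cbcbbcabcacbcbcbcbaa')
  24 → (19, 'cbcbcbaa')
  25 → (17, 'cbcbcbcbaa')
  26 → (6, 'ccbcbbcabcacbcbcbcbaa')

SA = [26, 25, 13, 4, 16, 24, 3, 2, 1, 0, 10, 11, 14, 22, 8, 20, 18, 5, 12, 15, 23, 9, 21, 7, 19, 17, 6]
rank  pair      lcp
   1  s[26:],s[25:]  1  'a'
   2  s[25:],s[13:]  1  'a'
   3  s[13:],s[4:]  3  'abc'
   4  s[4:],s[16:]  1  'a'
   5  s[16:],s[24:]  0  ''
   6  s[24:],s[3:]  2  'ba'
   7  s[3:],s[2:]  1  'b'
   8  s[2:],s[1:]  2  'bb'
   9  s[1:],s[0:]  3  'bbb'
  10  s[0:],s[10:]  2  'bb'
  11  s[10:],s[11:]  1  'b'
  12  s[11:],s[14:]  3  'bca'
  13  s[14:],s[22:]  2  'bc'
  14  s[22:],s[8:]  3  'bcb'
  15  s[8:],s[20:]  3  'bcb'
  16  s[20:],s[18:]  5  'bcbcb'
  17  s[18:],s[5:]  2  'bc'
  18  s[5:],s[12:]  0  ''
  19  s[12:],s[15:]  2  'ca'
  20  s[15:],s[23:]  1  'c'
  21  s[23:],s[9:]  2  'cb'
  22  s[9:],s[21:]  2  'cb'
  23  s[21:],s[7:]  4  'cbcb'
  24  s[7:],s[19:]  4  'cbcb'
  25  s[19:],s[17:]  6  'cbcbcb'
  26  s[17:],s[6:]  1  'c'

n(n+1)/2 = 27·28/2 = 378
Σ LCP = 0 + 1 + 1 + 3 + 1 + 0 + 2 + 1 + 2 + 3 + 2 + 1 + 3 + 2 + 3 + 3 + 5 + 2 + 0 + 2 + 1 + 2 + 2 + 4 + 4 + 6 + 1 = 57
distinct = 378 − 57 = 321

321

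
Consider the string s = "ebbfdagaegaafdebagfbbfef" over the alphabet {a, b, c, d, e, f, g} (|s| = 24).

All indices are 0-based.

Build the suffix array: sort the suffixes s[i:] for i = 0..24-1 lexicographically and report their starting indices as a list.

[10, 7, 11, 5, 16, 15, 1, 19, 2, 20, 4, 13, 14, 0, 22, 8, 23, 18, 3, 12, 21, 9, 6, 17]

rank→(start, suffix):
  0 → (10, 'aafdebagfbbfef')
  1 → (7, 'aegaafdebagfbbfef')
  2 → (11, 'afdebagfbbfef')
  3 → (5, 'agaegaafdebagfbbfef')
  4 → (16, 'agfbbfef')
  5 → (15, 'bagfbbfef')
  6 → (1, 'bbfdagaegaafdebagfbbfef')
  7 → (19, 'bbfef')
  8 → (2, 'bfdagaegaafdebagfbbfef')
  9 → (20, 'bfef')
  10 → (4, 'dagaegaafdebagfbbfef')
  11 → (13, 'debagfbbfef')
  12 → (14, 'ebagfbbfef')
  13 → (0, 'ebbfdagaegaafdebagfbbfef')
  14 → (22, 'ef')
  15 → (8, 'egaafdebagfbbfef')
  16 → (23, 'f')
  17 → (18, 'fbbfef')
  18 → (3, 'fdagaegaafdebagfbbfef')
  19 → (12, 'fdebagfbbfef')
  20 → (21, 'fef')
  21 → (9, 'gaafdebagfbbfef')
  22 → (6, 'gaegaafdebagfbbfef')
  23 → (17, 'gfbbfef')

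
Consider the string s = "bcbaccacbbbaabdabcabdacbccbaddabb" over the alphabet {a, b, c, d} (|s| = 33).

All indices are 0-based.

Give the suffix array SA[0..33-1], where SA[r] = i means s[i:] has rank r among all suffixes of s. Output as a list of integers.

sorted suffixes:
  #0 SA[0]=11  'aabdabcabdacbccbaddabb'
  #1 SA[1]=30  'abb'
  #2 SA[2]=15  'abcabdacbccbaddabb'
  #3 SA[3]=12  'abdabcabdacbccbaddabb'
  #4 SA[4]=18  'abdacbccbaddabb'
  #5 SA[5]=6  'acbbbaabdabcabdacbccbaddabb'
  #6 SA[6]=21  'acbccbaddabb'
  #7 SA[7]=3  'accacbbbaabdabcabdacbccbaddabb'
  #8 SA[8]=27  'addabb'
  #9 SA[9]=32  'b'
  #10 SA[10]=10  'baabdabcabdacbccbaddabb'
  #11 SA[11]=2  'baccacbbbaabdabcabdacbccbaddabb'
  #12 SA[12]=26  'baddabb'
  #13 SA[13]=31  'bb'
  #14 SA[14]=9  'bbaabdabcabdacbccbaddabb'
  #15 SA[15]=8  'bbbaabdabcabdacbccbaddabb'
  #16 SA[16]=16  'bcabdacbccbaddabb'
  #17 SA[17]=0  'bcbaccacbbbaabdabcabdacbccbaddabb'
  #18 SA[18]=23  'bccbaddabb'
  #19 SA[19]=13  'bdabcabdacbccbaddabb'
  #20 SA[20]=19  'bdacbccbaddabb'
  #21 SA[21]=17  'cabdacbccbaddabb'
  #22 SA[22]=5  'cacbbbaabdabcabdacbccbaddabb'
  #23 SA[23]=1  'cbaccacbbbaabdabcabdacbccbaddabb'
  #24 SA[24]=25  'cbaddabb'
  #25 SA[25]=7  'cbbbaabdabcabdacbccbaddabb'
  #26 SA[26]=22  'cbccbaddabb'
  #27 SA[27]=4  'ccacbbbaabdabcabdacbccbaddabb'
  #28 SA[28]=24  'ccbaddabb'
  #29 SA[29]=29  'dabb'
  #30 SA[30]=14  'dabcabdacbccbaddabb'
  #31 SA[31]=20  'dacbccbaddabb'
  #32 SA[32]=28  'ddabb'

[11, 30, 15, 12, 18, 6, 21, 3, 27, 32, 10, 2, 26, 31, 9, 8, 16, 0, 23, 13, 19, 17, 5, 1, 25, 7, 22, 4, 24, 29, 14, 20, 28]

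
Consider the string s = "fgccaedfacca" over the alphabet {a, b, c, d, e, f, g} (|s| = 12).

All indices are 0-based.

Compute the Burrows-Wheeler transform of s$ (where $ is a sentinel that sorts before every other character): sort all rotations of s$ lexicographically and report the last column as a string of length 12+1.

rank  rotation       last
    0  $fgccaedfacca  a
    1  a$fgccaedfacc  c
    2  acca$fgccaedf  f
    3  aedfacca$fgcc  c
    4  ca$fgccaedfac  c
    5  caedfacca$fgc  c
    6  cca$fgccaedfa  a
    7  ccaedfacca$fg  g
    8  dfacca$fgccae  e
    9  edfacca$fgcca  a
   10  facca$fgccaed  d
   11  fgccaedfacca$  $
   12  gccaedfacca$f  f

acfcccagead$f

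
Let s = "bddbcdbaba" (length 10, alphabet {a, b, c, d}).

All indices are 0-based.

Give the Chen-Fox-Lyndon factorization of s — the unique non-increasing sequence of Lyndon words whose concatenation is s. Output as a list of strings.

["bdd", "bcd", "b", "ab", "a"]

emit factor 1: 'bdd' (i=0, period=3)
emit factor 2: 'bcd' (i=3, period=3)
emit factor 3: 'b' (i=6, period=1)
emit factor 4: 'ab' (i=7, period=2)
emit factor 5: 'a' (i=9, period=1)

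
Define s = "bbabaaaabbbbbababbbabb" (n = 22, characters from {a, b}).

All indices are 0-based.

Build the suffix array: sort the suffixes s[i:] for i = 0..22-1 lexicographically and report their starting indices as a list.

rank | idx | suffix
   0 |   4 | aaaabbbbbababbbabb
   1 |   5 | aaabbbbbababbbabb
   2 |   6 | aabbbbbababbbabb
   3 |   2 | abaaaabbbbbababbbabb
   4 |  13 | ababbbabb
   5 |  19 | abb
   6 |  15 | abbbabb
   7 |   7 | abbbbbababbbabb
   8 |  21 | b
   9 |   3 | baaaabbbbbababbbabb
  10 |   1 | babaaaabbbbbababbbabb
  11 |  12 | bababbbabb
  12 |  18 | babb
  13 |  14 | babbbabb
  14 |  20 | bb
  15 |   0 | bbabaaaabbbbbababbbabb
  16 |  11 | bbababbbabb
  17 |  17 | bbabb
  18 |  10 | bbbababbbabb
  19 |  16 | bbbabb
  20 |   9 | bbbbababbbabb
  21 |   8 | bbbbbababbbabb

[4, 5, 6, 2, 13, 19, 15, 7, 21, 3, 1, 12, 18, 14, 20, 0, 11, 17, 10, 16, 9, 8]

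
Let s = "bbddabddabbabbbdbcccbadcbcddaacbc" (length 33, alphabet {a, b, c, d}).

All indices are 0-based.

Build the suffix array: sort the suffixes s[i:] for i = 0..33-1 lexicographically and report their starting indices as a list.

[28, 8, 11, 4, 29, 21, 10, 20, 9, 12, 13, 0, 31, 16, 24, 14, 5, 1, 32, 19, 30, 23, 18, 17, 25, 27, 7, 3, 15, 22, 26, 6, 2]

rank→(start, suffix):
  0 → (28, 'aacbc')
  1 → (8, 'abbabbbdbcccbadcbcddaacbc')
  2 → (11, 'abbbdbcccbadcbcddaacbc')
  3 → (4, 'abddabbabbbdbcccbadcbcddaacbc')
  4 → (29, 'acbc')
  5 → (21, 'adcbcddaacbc')
  6 → (10, 'babbbdbcccbadcbcddaacbc')
  7 → (20, 'badcbcddaacbc')
  8 → (9, 'bbabbbdbcccbadcbcddaacbc')
  9 → (12, 'bbbdbcccbadcbcddaacbc')
  10 → (13, 'bbdbcccbadcbcddaacbc')
  11 → (0, 'bbddabddabbabbbdbcccbadcbcddaacbc')
  12 → (31, 'bc')
  13 → (16, 'bcccbadcbcddaacbc')
  14 → (24, 'bcddaacbc')
  15 → (14, 'bdbcccbadcbcddaacbc')
  16 → (5, 'bddabbabbbdbcccbadcbcddaacbc')
  17 → (1, 'bddabddabbabbbdbcccbadcbcddaacbc')
  18 → (32, 'c')
  19 → (19, 'cbadcbcddaacbc')
  20 → (30, 'cbc')
  21 → (23, 'cbcddaacbc')
  22 → (18, 'ccbadcbcddaacbc')
  23 → (17, 'cccbadcbcddaacbc')
  24 → (25, 'cddaacbc')
  25 → (27, 'daacbc')
  26 → (7, 'dabbabbbdbcccbadcbcddaacbc')
  27 → (3, 'dabddabbabbbdbcccbadcbcddaacbc')
  28 → (15, 'dbcccbadcbcddaacbc')
  29 → (22, 'dcbcddaacbc')
  30 → (26, 'ddaacbc')
  31 → (6, 'ddabbabbbdbcccbadcbcddaacbc')
  32 → (2, 'ddabddabbabbbdbcccbadcbcddaacbc')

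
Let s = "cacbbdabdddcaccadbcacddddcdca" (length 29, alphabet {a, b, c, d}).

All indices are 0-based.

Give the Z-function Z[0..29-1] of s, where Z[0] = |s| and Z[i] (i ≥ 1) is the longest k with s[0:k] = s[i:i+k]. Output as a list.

[29, 0, 1, 0, 0, 0, 0, 0, 0, 0, 0, 3, 0, 1, 2, 0, 0, 0, 3, 0, 1, 0, 0, 0, 0, 1, 0, 2, 0]

Z[0]=29
i=1: outside box; Z[1]=0
i=2: outside box; Z[2]=1 extend→box=[2,3)
i=3: outside box; Z[3]=0
i=4: outside box; Z[4]=0
i=5: outside box; Z[5]=0
i=6: outside box; Z[6]=0
i=7: outside box; Z[7]=0
i=8: outside box; Z[8]=0
i=9: outside box; Z[9]=0
i=10: outside box; Z[10]=0
i=11: outside box; Z[11]=3 extend→box=[11,14)
i=12: min(r-i=2, Z[1]=0)=0; Z[12]=0
i=13: min(r-i=1, Z[2]=1)=1; Z[13]=1
i=14: outside box; Z[14]=2 extend→box=[14,16)
i=15: min(r-i=1, Z[1]=0)=0; Z[15]=0
i=16: outside box; Z[16]=0
i=17: outside box; Z[17]=0
i=18: outside box; Z[18]=3 extend→box=[18,21)
i=19: min(r-i=2, Z[1]=0)=0; Z[19]=0
i=20: min(r-i=1, Z[2]=1)=1; Z[20]=1
i=21: outside box; Z[21]=0
i=22: outside box; Z[22]=0
i=23: outside box; Z[23]=0
i=24: outside box; Z[24]=0
i=25: outside box; Z[25]=1 extend→box=[25,26)
i=26: outside box; Z[26]=0
i=27: outside box; Z[27]=2 extend→box=[27,29)
i=28: min(r-i=1, Z[1]=0)=0; Z[28]=0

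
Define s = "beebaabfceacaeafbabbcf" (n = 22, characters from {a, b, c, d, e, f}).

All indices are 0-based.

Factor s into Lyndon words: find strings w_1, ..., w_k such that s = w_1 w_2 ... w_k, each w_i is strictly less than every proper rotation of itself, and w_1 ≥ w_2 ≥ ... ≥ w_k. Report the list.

emit factor 1: 'bee' (i=0, period=3)
emit factor 2: 'b' (i=3, period=1)
emit factor 3: 'aabfceacaeafbabbcf' (i=4, period=18)

["bee", "b", "aabfceacaeafbabbcf"]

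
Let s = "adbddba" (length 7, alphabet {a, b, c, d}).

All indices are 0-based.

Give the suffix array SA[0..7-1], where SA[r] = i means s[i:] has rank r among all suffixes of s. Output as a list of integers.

sorted suffixes:
  #0 SA[0]=6  'a'
  #1 SA[1]=0  'adbddba'
  #2 SA[2]=5  'ba'
  #3 SA[3]=2  'bddba'
  #4 SA[4]=4  'dba'
  #5 SA[5]=1  'dbddba'
  #6 SA[6]=3  'ddba'

[6, 0, 5, 2, 4, 1, 3]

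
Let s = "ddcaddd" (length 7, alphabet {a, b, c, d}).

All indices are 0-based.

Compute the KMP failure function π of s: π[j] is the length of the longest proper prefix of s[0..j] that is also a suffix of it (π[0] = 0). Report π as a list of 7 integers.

π[0] = 0
j=1 s[j]='d': π[1]=1 (border 'd')
j=2 s[j]='c': k: 1→0; π[2]=0 (border '')
j=3 s[j]='a': π[3]=0 (border '')
j=4 s[j]='d': π[4]=1 (border 'd')
j=5 s[j]='d': π[5]=2 (border 'dd')
j=6 s[j]='d': k: 2→1; π[6]=2 (border 'dd')

[0, 1, 0, 0, 1, 2, 2]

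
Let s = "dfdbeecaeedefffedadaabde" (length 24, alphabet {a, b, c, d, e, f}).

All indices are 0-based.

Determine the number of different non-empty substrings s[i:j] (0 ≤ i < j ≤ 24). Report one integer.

277

sorted suffixes:
  #0 SA[0]=19  'aabde'
  #1 SA[1]=20  'abde'
  #2 SA[2]=17  'adaabde'
  #3 SA[3]=7  'aeedefffedadaabde'
  #4 SA[4]=21  'bde'
  #5 SA[5]=3  'beecaeedefffedadaabde'
  #6 SA[6]=6  'caeedefffedadaabde'
  #7 SA[7]=18  'daabde'
  #8 SA[8]=16  'dadaabde'
  #9 SA[9]=2  'dbeecaeedefffedadaabde'
  #10 SA[10]=22  'de'
  #11 SA[11]=10  'defffedadaabde'
  #12 SA[12]=0  'dfdbeecaeedefffedadaabde'
  #13 SA[13]=23  'e'
  #14 SA[14]=5  'ecaeedefffedadaabde'
  #15 SA[15]=15  'edadaabde'
  #16 SA[16]=9  'edefffedadaabde'
  #17 SA[17]=4  'eecaeedefffedadaabde'
  #18 SA[18]=8  'eedefffedadaabde'
  #19 SA[19]=11  'efffedadaabde'
  #20 SA[20]=1  'fdbeecaeedefffedadaabde'
  #21 SA[21]=14  'fedadaabde'
  #22 SA[22]=13  'ffedadaabde'
  #23 SA[23]=12  'fffedadaabde'

SA = [19, 20, 17, 7, 21, 3, 6, 18, 16, 2, 22, 10, 0, 23, 5, 15, 9, 4, 8, 11, 1, 14, 13, 12]
[i] adj suffixes → lcp
  [1] 19/20 → 1 ('a')
  [2] 20/17 → 1 ('a')
  [3] 17/7 → 1 ('a')
  [4] 7/21 → 0 ('')
  [5] 21/3 → 1 ('b')
  [6] 3/6 → 0 ('')
  [7] 6/18 → 0 ('')
  [8] 18/16 → 2 ('da')
  [9] 16/2 → 1 ('d')
  [10] 2/22 → 1 ('d')
  [11] 22/10 → 2 ('de')
  [12] 10/0 → 1 ('d')
  [13] 0/23 → 0 ('')
  [14] 23/5 → 1 ('e')
  [15] 5/15 → 1 ('e')
  [16] 15/9 → 2 ('ed')
  [17] 9/4 → 1 ('e')
  [18] 4/8 → 2 ('ee')
  [19] 8/11 → 1 ('e')
  [20] 11/1 → 0 ('')
  [21] 1/14 → 1 ('f')
  [22] 14/13 → 1 ('f')
  [23] 13/12 → 2 ('ff')

n(n+1)/2 = 24·25/2 = 300
Σ LCP = 0 + 1 + 1 + 1 + 0 + 1 + 0 + 0 + 2 + 1 + 1 + 2 + 1 + 0 + 1 + 1 + 2 + 1 + 2 + 1 + 0 + 1 + 1 + 2 = 23
distinct = 300 − 23 = 277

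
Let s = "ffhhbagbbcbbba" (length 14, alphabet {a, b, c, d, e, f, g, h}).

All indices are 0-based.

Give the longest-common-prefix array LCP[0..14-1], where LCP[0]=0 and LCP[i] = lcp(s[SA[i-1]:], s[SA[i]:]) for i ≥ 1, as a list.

sorted suffixes:
  #0 SA[0]=13  'a'
  #1 SA[1]=5  'agbbcbbba'
  #2 SA[2]=12  'ba'
  #3 SA[3]=4  'bagbbcbbba'
  #4 SA[4]=11  'bba'
  #5 SA[5]=10  'bbba'
  #6 SA[6]=7  'bbcbbba'
  #7 SA[7]=8  'bcbbba'
  #8 SA[8]=9  'cbbba'
  #9 SA[9]=0  'ffhhbagbbcbbba'
  #10 SA[10]=1  'fhhbagbbcbbba'
  #11 SA[11]=6  'gbbcbbba'
  #12 SA[12]=3  'hbagbbcbbba'
  #13 SA[13]=2  'hhbagbbcbbba'

SA = [13, 5, 12, 4, 11, 10, 7, 8, 9, 0, 1, 6, 3, 2]
rank  pair      lcp
   1  s[13:],s[5:]  1  'a'
   2  s[5:],s[12:]  0  ''
   3  s[12:],s[4:]  2  'ba'
   4  s[4:],s[11:]  1  'b'
   5  s[11:],s[10:]  2  'bb'
   6  s[10:],s[7:]  2  'bb'
   7  s[7:],s[8:]  1  'b'
   8  s[8:],s[9:]  0  ''
   9  s[9:],s[0:]  0  ''
  10  s[0:],s[1:]  1  'f'
  11  s[1:],s[6:]  0  ''
  12  s[6:],s[3:]  0  ''
  13  s[3:],s[2:]  1  'h'

[0, 1, 0, 2, 1, 2, 2, 1, 0, 0, 1, 0, 0, 1]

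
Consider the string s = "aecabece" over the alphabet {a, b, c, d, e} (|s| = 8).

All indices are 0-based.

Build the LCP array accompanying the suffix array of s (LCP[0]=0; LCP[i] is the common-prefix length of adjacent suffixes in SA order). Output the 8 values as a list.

[0, 1, 0, 0, 1, 0, 1, 2]

sorted suffixes:
  #0 SA[0]=3  'abece'
  #1 SA[1]=0  'aecabece'
  #2 SA[2]=4  'bece'
  #3 SA[3]=2  'cabece'
  #4 SA[4]=6  'ce'
  #5 SA[5]=7  'e'
  #6 SA[6]=1  'ecabece'
  #7 SA[7]=5  'ece'

SA = [3, 0, 4, 2, 6, 7, 1, 5]
i: (SA[i-1],SA[i]) lcp shared
  1: (3,0) 1 'a'
  2: (0,4) 0 ''
  3: (4,2) 0 ''
  4: (2,6) 1 'c'
  5: (6,7) 0 ''
  6: (7,1) 1 'e'
  7: (1,5) 2 'ec'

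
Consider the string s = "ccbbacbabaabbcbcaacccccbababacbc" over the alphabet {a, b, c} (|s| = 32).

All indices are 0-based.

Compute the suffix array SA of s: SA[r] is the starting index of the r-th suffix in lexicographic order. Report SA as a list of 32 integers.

rank→(start, suffix):
  0 → (9, 'aabbcbcaacccccbababacbc')
  1 → (16, 'aacccccbababacbc')
  2 → (7, 'abaabbcbcaacccccbababacbc')
  3 → (24, 'ababacbc')
  4 → (26, 'abacbc')
  5 → (10, 'abbcbcaacccccbababacbc')
  6 → (4, 'acbabaabbcbcaacccccbababacbc')
  7 → (28, 'acbc')
  8 → (17, 'acccccbababacbc')
  9 → (8, 'baabbcbcaacccccbababacbc')
  10 → (6, 'babaabbcbcaacccccbababacbc')
  11 → (23, 'bababacbc')
  12 → (25, 'babacbc')
  13 → (3, 'bacbabaabbcbcaacccccbababacbc')
  14 → (27, 'bacbc')
  15 → (2, 'bbacbabaabbcbcaacccccbababacbc')
  16 → (11, 'bbcbcaacccccbababacbc')
  17 → (30, 'bc')
  18 → (14, 'bcaacccccbababacbc')
  19 → (12, 'bcbcaacccccbababacbc')
  20 → (31, 'c')
  21 → (15, 'caacccccbababacbc')
  22 → (5, 'cbabaabbcbcaacccccbababacbc')
  23 → (22, 'cbababacbc')
  24 → (1, 'cbbacbabaabbcbcaacccccbababacbc')
  25 → (29, 'cbc')
  26 → (13, 'cbcaacccccbababacbc')
  27 → (21, 'ccbababacbc')
  28 → (0, 'ccbbacbabaabbcbcaacccccbababacbc')
  29 → (20, 'cccbababacbc')
  30 → (19, 'ccccbababacbc')
  31 → (18, 'cccccbababacbc')

[9, 16, 7, 24, 26, 10, 4, 28, 17, 8, 6, 23, 25, 3, 27, 2, 11, 30, 14, 12, 31, 15, 5, 22, 1, 29, 13, 21, 0, 20, 19, 18]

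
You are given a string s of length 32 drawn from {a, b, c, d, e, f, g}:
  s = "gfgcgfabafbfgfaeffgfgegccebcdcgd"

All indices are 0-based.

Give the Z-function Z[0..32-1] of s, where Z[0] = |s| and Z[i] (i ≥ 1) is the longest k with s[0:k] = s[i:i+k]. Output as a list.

Z[0]=32
i=1: i≥r, start 0; Z[1]=0
i=2: i≥r, start 0; Z[2]=1 extend→box=[2,3)
i=3: i≥r, start 0; Z[3]=0
i=4: i≥r, start 0; Z[4]=2 extend→box=[4,6)
i=5: min(r-i=1, Z[1]=0)=0; Z[5]=0
i=6: i≥r, start 0; Z[6]=0
i=7: i≥r, start 0; Z[7]=0
i=8: i≥r, start 0; Z[8]=0
i=9: i≥r, start 0; Z[9]=0
i=10: i≥r, start 0; Z[10]=0
i=11: i≥r, start 0; Z[11]=0
i=12: i≥r, start 0; Z[12]=2 extend→box=[12,14)
i=13: min(r-i=1, Z[1]=0)=0; Z[13]=0
i=14: i≥r, start 0; Z[14]=0
i=15: i≥r, start 0; Z[15]=0
i=16: i≥r, start 0; Z[16]=0
i=17: i≥r, start 0; Z[17]=0
i=18: i≥r, start 0; Z[18]=3 extend→box=[18,21)
i=19: min(r-i=2, Z[1]=0)=0; Z[19]=0
i=20: min(r-i=1, Z[2]=1)=1; Z[20]=1
i=21: i≥r, start 0; Z[21]=0
i=22: i≥r, start 0; Z[22]=1 extend→box=[22,23)
i=23: i≥r, start 0; Z[23]=0
i=24: i≥r, start 0; Z[24]=0
i=25: i≥r, start 0; Z[25]=0
i=26: i≥r, start 0; Z[26]=0
i=27: i≥r, start 0; Z[27]=0
i=28: i≥r, start 0; Z[28]=0
i=29: i≥r, start 0; Z[29]=0
i=30: i≥r, start 0; Z[30]=1 extend→box=[30,31)
i=31: i≥r, start 0; Z[31]=0

[32, 0, 1, 0, 2, 0, 0, 0, 0, 0, 0, 0, 2, 0, 0, 0, 0, 0, 3, 0, 1, 0, 1, 0, 0, 0, 0, 0, 0, 0, 1, 0]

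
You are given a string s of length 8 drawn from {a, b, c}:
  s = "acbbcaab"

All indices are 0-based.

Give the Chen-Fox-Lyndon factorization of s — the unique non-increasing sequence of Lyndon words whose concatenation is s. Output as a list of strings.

emit factor 1: 'acbbc' (i=0, period=5)
emit factor 2: 'aab' (i=5, period=3)

["acbbc", "aab"]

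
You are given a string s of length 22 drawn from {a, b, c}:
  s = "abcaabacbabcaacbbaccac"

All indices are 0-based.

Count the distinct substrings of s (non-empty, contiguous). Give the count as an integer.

214

rank | idx | suffix
   0 |   3 | aabacbabcaacbbaccac
   1 |  12 | aacbbaccac
   2 |   4 | abacbabcaacbbaccac
   3 |   0 | abcaabacbabcaacbbaccac
   4 |   9 | abcaacbbaccac
   5 |  20 | ac
   6 |   6 | acbabcaacbbaccac
   7 |  13 | acbbaccac
   8 |  17 | accac
   9 |   8 | babcaacbbaccac
  10 |   5 | bacbabcaacbbaccac
  11 |  16 | baccac
  12 |  15 | bbaccac
  13 |   1 | bcaabacbabcaacbbaccac
  14 |  10 | bcaacbbaccac
  15 |  21 | c
  16 |   2 | caabacbabcaacbbaccac
  17 |  11 | caacbbaccac
  18 |  19 | cac
  19 |   7 | cbabcaacbbaccac
  20 |  14 | cbbaccac
  21 |  18 | ccac

SA = [3, 12, 4, 0, 9, 20, 6, 13, 17, 8, 5, 16, 15, 1, 10, 21, 2, 11, 19, 7, 14, 18]
i: (SA[i-1],SA[i]) lcp shared
  1: (3,12) 2 'aa'
  2: (12,4) 1 'a'
  3: (4,0) 2 'ab'
  4: (0,9) 5 'abcaa'
  5: (9,20) 1 'a'
  6: (20,6) 2 'ac'
  7: (6,13) 3 'acb'
  8: (13,17) 2 'ac'
  9: (17,8) 0 ''
  10: (8,5) 2 'ba'
  11: (5,16) 3 'bac'
  12: (16,15) 1 'b'
  13: (15,1) 1 'b'
  14: (1,10) 4 'bcaa'
  15: (10,21) 0 ''
  16: (21,2) 1 'c'
  17: (2,11) 3 'caa'
  18: (11,19) 2 'ca'
  19: (19,7) 1 'c'
  20: (7,14) 2 'cb'
  21: (14,18) 1 'c'

n(n+1)/2 = 22·23/2 = 253
Σ LCP = 0 + 2 + 1 + 2 + 5 + 1 + 2 + 3 + 2 + 0 + 2 + 3 + 1 + 1 + 4 + 0 + 1 + 3 + 2 + 1 + 2 + 1 = 39
distinct = 253 − 39 = 214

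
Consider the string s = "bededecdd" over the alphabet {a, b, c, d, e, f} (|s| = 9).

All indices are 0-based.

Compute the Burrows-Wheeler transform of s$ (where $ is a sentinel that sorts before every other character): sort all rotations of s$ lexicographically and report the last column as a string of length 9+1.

d$edceeddb

rank  rotation    last
    0  $bededecdd  d
    1  bededecdd$  $
    2  cdd$bedede  e
    3  d$bededecd  d
    4  dd$bededec  c
    5  decdd$bede  e
    6  dedecdd$be  e
    7  ecdd$beded  d
    8  edecdd$bed  d
    9  ededecdd$b  b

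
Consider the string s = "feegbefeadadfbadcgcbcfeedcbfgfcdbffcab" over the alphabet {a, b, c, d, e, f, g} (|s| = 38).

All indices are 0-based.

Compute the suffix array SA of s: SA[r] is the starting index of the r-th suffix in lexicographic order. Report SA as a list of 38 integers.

rank | idx | suffix
   0 |  36 | ab
   1 |   8 | adadfbadcgcbcfeedcbfgfcdbffcab
   2 |  14 | adcgcbcfeedcbfgfcdbffcab
   3 |  10 | adfbadcgcbcfeedcbfgfcdbffcab
   4 |  37 | b
   5 |  13 | badcgcbcfeedcbfgfcdbffcab
   6 |  19 | bcfeedcbfgfcdbffcab
   7 |   4 | befeadadfbadcgcbcfeedcbfgfcdbffcab
   8 |  32 | bffcab
   9 |  26 | bfgfcdbffcab
  10 |  35 | cab
  11 |  18 | cbcfeedcbfgfcdbffcab
  12 |  25 | cbfgfcdbffcab
  13 |  30 | cdbffcab
  14 |  20 | cfeedcbfgfcdbffcab
  15 |  16 | cgcbcfeedcbfgfcdbffcab
  16 |   9 | dadfbadcgcbcfeedcbfgfcdbffcab
  17 |  31 | dbffcab
  18 |  24 | dcbfgfcdbffcab
  19 |  15 | dcgcbcfeedcbfgfcdbffcab
  20 |  11 | dfbadcgcbcfeedcbfgfcdbffcab
  21 |   7 | eadadfbadcgcbcfeedcbfgfcdbffcab
  22 |  23 | edcbfgfcdbffcab
  23 |  22 | eedcbfgfcdbffcab
  24 |   1 | eegbefeadadfbadcgcbcfeedcbfgfcdbffcab
  25 |   5 | efeadadfbadcgcbcfeedcbfgfcdbffcab
  26 |   2 | egbefeadadfbadcgcbcfeedcbfgfcdbffcab
  27 |  12 | fbadcgcbcfeedcbfgfcdbffcab
  28 |  34 | fcab
  29 |  29 | fcdbffcab
  30 |   6 | feadadfbadcgcbcfeedcbfgfcdbffcab
  31 |  21 | feedcbfgfcdbffcab
  32 |   0 | feegbefeadadfbadcgcbcfeedcbfgfcdbffcab
  33 |  33 | ffcab
  34 |  27 | fgfcdbffcab
  35 |   3 | gbefeadadfbadcgcbcfeedcbfgfcdbffcab
  36 |  17 | gcbcfeedcbfgfcdbffcab
  37 |  28 | gfcdbffcab

[36, 8, 14, 10, 37, 13, 19, 4, 32, 26, 35, 18, 25, 30, 20, 16, 9, 31, 24, 15, 11, 7, 23, 22, 1, 5, 2, 12, 34, 29, 6, 21, 0, 33, 27, 3, 17, 28]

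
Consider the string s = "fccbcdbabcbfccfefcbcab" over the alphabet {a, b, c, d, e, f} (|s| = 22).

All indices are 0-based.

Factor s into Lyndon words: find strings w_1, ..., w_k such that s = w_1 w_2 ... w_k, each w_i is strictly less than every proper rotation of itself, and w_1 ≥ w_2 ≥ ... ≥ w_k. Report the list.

["f", "c", "c", "bcd", "b", "abcbfccfefcbc", "ab"]

emit factor 1: 'f' (i=0, period=1)
emit factor 2: 'c' (i=1, period=1)
emit factor 3: 'c' (i=2, period=1)
emit factor 4: 'bcd' (i=3, period=3)
emit factor 5: 'b' (i=6, period=1)
emit factor 6: 'abcbfccfefcbc' (i=7, period=13)
emit factor 7: 'ab' (i=20, period=2)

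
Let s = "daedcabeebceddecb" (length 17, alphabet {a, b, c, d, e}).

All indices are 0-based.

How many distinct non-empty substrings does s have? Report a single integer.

140

rank→(start, suffix):
  0 → (5, 'abeebceddecb')
  1 → (1, 'aedcabeebceddecb')
  2 → (16, 'b')
  3 → (9, 'bceddecb')
  4 → (6, 'beebceddecb')
  5 → (4, 'cabeebceddecb')
  6 → (15, 'cb')
  7 → (10, 'ceddecb')
  8 → (0, 'daedcabeebceddecb')
  9 → (3, 'dcabeebceddecb')
  10 → (12, 'ddecb')
  11 → (13, 'decb')
  12 → (8, 'ebceddecb')
  13 → (14, 'ecb')
  14 → (2, 'edcabeebceddecb')
  15 → (11, 'eddecb')
  16 → (7, 'eebceddecb')

SA = [5, 1, 16, 9, 6, 4, 15, 10, 0, 3, 12, 13, 8, 14, 2, 11, 7]
i: (SA[i-1],SA[i]) lcp shared
  1: (5,1) 1 'a'
  2: (1,16) 0 ''
  3: (16,9) 1 'b'
  4: (9,6) 1 'b'
  5: (6,4) 0 ''
  6: (4,15) 1 'c'
  7: (15,10) 1 'c'
  8: (10,0) 0 ''
  9: (0,3) 1 'd'
  10: (3,12) 1 'd'
  11: (12,13) 1 'd'
  12: (13,8) 0 ''
  13: (8,14) 1 'e'
  14: (14,2) 1 'e'
  15: (2,11) 2 'ed'
  16: (11,7) 1 'e'

n(n+1)/2 = 17·18/2 = 153
Σ LCP = 0 + 1 + 0 + 1 + 1 + 0 + 1 + 1 + 0 + 1 + 1 + 1 + 0 + 1 + 1 + 2 + 1 = 13
distinct = 153 − 13 = 140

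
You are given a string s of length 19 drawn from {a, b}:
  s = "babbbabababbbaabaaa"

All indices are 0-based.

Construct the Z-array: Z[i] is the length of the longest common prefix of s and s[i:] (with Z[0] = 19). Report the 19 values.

[19, 0, 1, 1, 3, 0, 3, 0, 6, 0, 1, 1, 2, 0, 0, 2, 0, 0, 0]

Z[0]=19
i=1: fresh scan; Z[1]=0
i=2: fresh scan; Z[2]=1 grow→box=[2,3)
i=3: fresh scan; Z[3]=1 grow→box=[3,4)
i=4: fresh scan; Z[4]=3 grow→box=[4,7)
i=5: min(r-i=2, Z[1]=0)=0; Z[5]=0
i=6: min(r-i=1, Z[2]=1)=1; Z[6]=3 grow→box=[6,9)
i=7: min(r-i=2, Z[1]=0)=0; Z[7]=0
i=8: min(r-i=1, Z[2]=1)=1; Z[8]=6 grow→box=[8,14)
i=9: min(r-i=5, Z[1]=0)=0; Z[9]=0
i=10: min(r-i=4, Z[2]=1)=1; Z[10]=1
i=11: min(r-i=3, Z[3]=1)=1; Z[11]=1
i=12: min(r-i=2, Z[4]=3)=2; Z[12]=2
i=13: min(r-i=1, Z[5]=0)=0; Z[13]=0
i=14: fresh scan; Z[14]=0
i=15: fresh scan; Z[15]=2 grow→box=[15,17)
i=16: min(r-i=1, Z[1]=0)=0; Z[16]=0
i=17: fresh scan; Z[17]=0
i=18: fresh scan; Z[18]=0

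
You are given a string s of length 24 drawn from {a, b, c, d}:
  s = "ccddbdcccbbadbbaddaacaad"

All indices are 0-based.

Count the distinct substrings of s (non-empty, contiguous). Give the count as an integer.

268

rank→(start, suffix):
  0 → (18, 'aacaad')
  1 → (21, 'aad')
  2 → (19, 'acaad')
  3 → (22, 'ad')
  4 → (11, 'adbbaddaacaad')
  5 → (15, 'addaacaad')
  6 → (10, 'badbbaddaacaad')
  7 → (14, 'baddaacaad')
  8 → (9, 'bbadbbaddaacaad')
  9 → (13, 'bbaddaacaad')
  10 → (4, 'bdcccbbadbbaddaacaad')
  11 → (20, 'caad')
  12 → (8, 'cbbadbbaddaacaad')
  13 → (7, 'ccbbadbbaddaacaad')
  14 → (6, 'cccbbadbbaddaacaad')
  15 → (0, 'ccddbdcccbbadbbaddaacaad')
  16 → (1, 'cddbdcccbbadbbaddaacaad')
  17 → (23, 'd')
  18 → (17, 'daacaad')
  19 → (12, 'dbbaddaacaad')
  20 → (3, 'dbdcccbbadbbaddaacaad')
  21 → (5, 'dcccbbadbbaddaacaad')
  22 → (16, 'ddaacaad')
  23 → (2, 'ddbdcccbbadbbaddaacaad')

SA = [18, 21, 19, 22, 11, 15, 10, 14, 9, 13, 4, 20, 8, 7, 6, 0, 1, 23, 17, 12, 3, 5, 16, 2]
[i] adj suffixes → lcp
  [1] 18/21 → 2 ('aa')
  [2] 21/19 → 1 ('a')
  [3] 19/22 → 1 ('a')
  [4] 22/11 → 2 ('ad')
  [5] 11/15 → 2 ('ad')
  [6] 15/10 → 0 ('')
  [7] 10/14 → 3 ('bad')
  [8] 14/9 → 1 ('b')
  [9] 9/13 → 4 ('bbad')
  [10] 13/4 → 1 ('b')
  [11] 4/20 → 0 ('')
  [12] 20/8 → 1 ('c')
  [13] 8/7 → 1 ('c')
  [14] 7/6 → 2 ('cc')
  [15] 6/0 → 2 ('cc')
  [16] 0/1 → 1 ('c')
  [17] 1/23 → 0 ('')
  [18] 23/17 → 1 ('d')
  [19] 17/12 → 1 ('d')
  [20] 12/3 → 2 ('db')
  [21] 3/5 → 1 ('d')
  [22] 5/16 → 1 ('d')
  [23] 16/2 → 2 ('dd')

n(n+1)/2 = 24·25/2 = 300
Σ LCP = 0 + 2 + 1 + 1 + 2 + 2 + 0 + 3 + 1 + 4 + 1 + 0 + 1 + 1 + 2 + 2 + 1 + 0 + 1 + 1 + 2 + 1 + 1 + 2 = 32
distinct = 300 − 32 = 268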